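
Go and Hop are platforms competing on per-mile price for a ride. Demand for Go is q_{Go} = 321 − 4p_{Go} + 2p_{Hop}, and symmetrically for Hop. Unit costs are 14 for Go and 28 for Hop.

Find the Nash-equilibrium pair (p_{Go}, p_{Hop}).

64.7, 70.3

Go's profit: π = (p_{Go} − 14)(321 − 4p_{Go} + 2p_{Hop}).
∂π/∂p_{Go} = 377 − 8p_{Go} + 2p_{Hop} = 0 ⇒ p_{Go} = 47.125 + 0.25p_{Hop}.
Similarly p_{Hop} = 54.125 + 0.25p_{Go}.
Solving the two reaction functions simultaneously: (1 − (0.25)(0.25))p_{Go} = 47.125 + 0.25·54.125, so 0.9375p_{Go} = 1941/32 and p_{Go} = 64.7.
Then p_{Hop} = 54.125 + 0.25·64.7 = 70.3.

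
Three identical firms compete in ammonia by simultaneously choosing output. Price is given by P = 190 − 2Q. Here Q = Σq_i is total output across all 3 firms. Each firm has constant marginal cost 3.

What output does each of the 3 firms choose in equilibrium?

A representative firm's profit is π_i = q_i(190 − 2Q) − 3q_i, with Q = q_i + Σ_{j≠i} q_j.
First-order condition: 187 − 4q_i − 2Σ_{j≠i} q_j = 0.
In a symmetric equilibrium every firm chooses the same q, so Σ_{j≠i} q_j = 2q. The condition becomes 187 − 8q = 0, giving q = 187/8 = 23.375.

23.375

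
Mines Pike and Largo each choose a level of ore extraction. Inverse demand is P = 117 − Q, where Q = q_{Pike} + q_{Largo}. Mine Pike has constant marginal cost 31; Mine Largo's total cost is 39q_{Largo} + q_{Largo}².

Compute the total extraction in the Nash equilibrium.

48

Mine Pike's profit: π = q_{Pike}(117 − (q_{Pike} + q_{Largo})) − 31q_{Pike}.
∂π/∂q_{Pike} = 86 − 2q_{Pike} − q_{Largo} = 0, so q_{Pike} = 43 − 0.5q_{Largo}.
For Largo: ∂π/∂q_{Largo} = 78 − 4q_{Largo} − q_{Pike} = 0 ⇒ q_{Largo} = 19.5 − 0.25q_{Pike}.
Plugging q_{Largo} into Pike's best response: q_{Pike} = 43 − 0.5(19.5 − 0.25q_{Pike}) ⇒ 0.875q_{Pike} = 33.25, so q_{Pike} = 38.
Then q_{Largo} = 19.5 − 0.25·38 = 10.
Total extraction: 38 + 10 = 48.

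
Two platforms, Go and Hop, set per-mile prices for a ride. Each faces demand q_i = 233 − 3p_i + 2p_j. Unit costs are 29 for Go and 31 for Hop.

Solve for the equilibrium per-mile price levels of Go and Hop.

80.375, 81.125

Go's profit: π = (p_{Go} − 29)(233 − 3p_{Go} + 2p_{Hop}).
∂π/∂p_{Go} = 320 − 6p_{Go} + 2p_{Hop} = 0 ⇒ p_{Go} = 160/3 + (1/3)p_{Hop}.
Similarly p_{Hop} = 163/3 + (1/3)p_{Go}.
Plugging p_{Hop} into Go's best response: p_{Go} = 160/3 + (1/3)(163/3 + (1/3)p_{Go}) ⇒ (8/9)p_{Go} = 643/9, so p_{Go} = 80.375.
Then p_{Hop} = 163/3 + (1/3)·80.375 = 81.125.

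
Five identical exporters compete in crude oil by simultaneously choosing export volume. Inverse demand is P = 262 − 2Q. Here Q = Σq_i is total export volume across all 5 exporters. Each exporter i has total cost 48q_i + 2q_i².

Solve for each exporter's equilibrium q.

A representative exporter's profit is π_i = q_i(262 − 2Q) − 48q_i − 2q_i², with Q = q_i + Σ_{j≠i} q_j.
First-order condition: 214 − 8q_i − 2Σ_{j≠i} q_j = 0.
In a symmetric equilibrium every exporter chooses the same q, so Σ_{j≠i} q_j = 4q. The condition becomes 214 − 16q = 0, giving q = 214/16 = 13.375.

13.375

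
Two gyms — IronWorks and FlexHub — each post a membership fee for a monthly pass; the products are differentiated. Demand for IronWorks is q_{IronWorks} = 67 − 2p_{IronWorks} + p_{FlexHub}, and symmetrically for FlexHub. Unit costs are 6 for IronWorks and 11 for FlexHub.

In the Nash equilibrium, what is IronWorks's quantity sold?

42

IronWorks's profit: π = (p_{IronWorks} − 6)(67 − 2p_{IronWorks} + p_{FlexHub}).
∂π/∂p_{IronWorks} = 79 − 4p_{IronWorks} + p_{FlexHub} = 0 ⇒ p_{IronWorks} = 19.75 + 0.25p_{FlexHub}.
Similarly p_{FlexHub} = 22.25 + 0.25p_{IronWorks}.
Substituting the second reaction function into the first: p_{IronWorks} = 19.75 + 0.25(22.25 + 0.25p_{IronWorks}), which gives 0.9375p_{IronWorks} = 25.3125 ⇒ p_{IronWorks} = 27.
Then p_{FlexHub} = 22.25 + 0.25·27 = 29.
q_{IronWorks} = 67 − 2·27 + 29 = 42.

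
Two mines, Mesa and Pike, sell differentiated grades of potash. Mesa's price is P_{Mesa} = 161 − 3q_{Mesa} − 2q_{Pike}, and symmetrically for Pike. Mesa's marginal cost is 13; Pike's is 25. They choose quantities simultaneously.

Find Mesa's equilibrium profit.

Mine Mesa's profit: π = q_{Mesa}(161 − 3q_{Mesa} − 2q_{Pike}) − 13q_{Mesa}.
∂π/∂q_{Mesa} = 148 − 6q_{Mesa} − 2q_{Pike} = 0 ⇒ q_{Mesa} = 74/3 − (1/3)q_{Pike}.
Similarly q_{Pike} = 68/3 − (1/3)q_{Mesa}.
Plugging q_{Pike} into Mesa's best response: q_{Mesa} = 74/3 − (1/3)(68/3 − (1/3)q_{Mesa}) ⇒ (8/9)q_{Mesa} = 154/9, so q_{Mesa} = 19.25.
Then q_{Pike} = 68/3 − (1/3)·19.25 = 16.25.
P_{Mesa} = 161 − 3·19.25 − 2·16.25 = 70.75.
Profit = (70.75 − 13)·19.25 = 1111.6875.

1111.6875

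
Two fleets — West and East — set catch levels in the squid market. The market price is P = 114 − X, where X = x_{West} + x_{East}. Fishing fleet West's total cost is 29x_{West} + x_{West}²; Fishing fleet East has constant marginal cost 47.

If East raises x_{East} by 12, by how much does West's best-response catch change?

Fishing fleet West's profit: π = x_{West}(114 − (x_{West} + x_{East})) − 29x_{West} − x_{West}².
∂π/∂x_{West} = 85 − 4x_{West} − x_{East} = 0, so x_{West} = 21.25 − 0.25x_{East}.
The reaction-function slope is −0.25, so a 12-unit rise in x_{East} moves x_{West} by −0.25 × 12 = −3. West's best response falls — the actions are strategic substitutes.

-3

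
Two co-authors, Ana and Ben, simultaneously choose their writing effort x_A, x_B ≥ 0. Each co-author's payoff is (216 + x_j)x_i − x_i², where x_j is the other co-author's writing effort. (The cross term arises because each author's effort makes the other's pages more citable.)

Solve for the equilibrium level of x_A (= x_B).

Ana's payoff is (216 + x_B)x_A − x_A².
∂π/∂x_A = 216 + x_B − 2x_A = 0, so x_A = 108 + 0.5x_B.
Setting x_A = x_B in the reaction function: x_A = 108 + 0.5x_A, so x_A = 108 / 0.5 = 216.

216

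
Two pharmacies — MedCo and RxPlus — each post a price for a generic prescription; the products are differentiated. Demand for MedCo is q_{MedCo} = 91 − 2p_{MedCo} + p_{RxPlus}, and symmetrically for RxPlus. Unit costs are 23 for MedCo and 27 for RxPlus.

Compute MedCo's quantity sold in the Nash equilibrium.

MedCo's profit: π = (p_{MedCo} − 23)(91 − 2p_{MedCo} + p_{RxPlus}).
∂π/∂p_{MedCo} = 137 − 4p_{MedCo} + p_{RxPlus} = 0 ⇒ p_{MedCo} = 34.25 + 0.25p_{RxPlus}.
Similarly p_{RxPlus} = 36.25 + 0.25p_{MedCo}.
Plugging p_{RxPlus} into MedCo's best response: p_{MedCo} = 34.25 + 0.25(36.25 + 0.25p_{MedCo}) ⇒ 0.9375p_{MedCo} = 43.3125, so p_{MedCo} = 46.2.
Then p_{RxPlus} = 36.25 + 0.25·46.2 = 47.8.
q_{MedCo} = 91 − 2·46.2 + 47.8 = 46.4.

46.4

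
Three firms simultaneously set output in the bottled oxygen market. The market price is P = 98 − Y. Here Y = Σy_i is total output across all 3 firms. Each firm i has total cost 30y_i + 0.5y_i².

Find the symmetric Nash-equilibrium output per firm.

13.6

A representative firm's profit is π_i = y_i(98 − Y) − 30y_i − 0.5y_i², with Y = y_i + Σ_{j≠i} y_j.
First-order condition: 68 − 3y_i − Σ_{j≠i} y_j = 0.
Imposing symmetry (y_j = y for all j) turns Σ_{j≠i} y_j into 2y, so 68 = 5y and y = 13.6.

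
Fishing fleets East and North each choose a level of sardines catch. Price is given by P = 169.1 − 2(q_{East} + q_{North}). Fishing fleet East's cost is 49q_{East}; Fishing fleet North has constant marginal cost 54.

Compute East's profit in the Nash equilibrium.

869.445

Fishing fleet East's profit: π = q_{East}(169.1 − 2(q_{East} + q_{North})) − 49q_{East}.
∂π/∂q_{East} = 120.1 − 4q_{East} − 2q_{North} = 0, so q_{East} = 30.025 − 0.5q_{North}.
By the same steps for North: q_{North} = 28.775 − 0.5q_{East}.
Substituting the second reaction function into the first: q_{East} = 30.025 − 0.5(28.775 − 0.5q_{East}), which gives 0.75q_{East} = 15.6375 ⇒ q_{East} = 20.85.
Then q_{North} = 28.775 − 0.5·20.85 = 18.35.
Price P = 169.1 − 2·39.2 = 90.7.
East's profit: (90.7 − 49)·20.85 = 869.445.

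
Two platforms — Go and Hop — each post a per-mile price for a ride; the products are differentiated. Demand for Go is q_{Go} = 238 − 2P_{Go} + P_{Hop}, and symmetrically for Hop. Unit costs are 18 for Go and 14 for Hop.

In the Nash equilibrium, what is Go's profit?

Go's profit: π = (P_{Go} − 18)(238 − 2P_{Go} + P_{Hop}).
∂π/∂P_{Go} = 274 − 4P_{Go} + P_{Hop} = 0 ⇒ P_{Go} = 68.5 + 0.25P_{Hop}.
Similarly P_{Hop} = 66.5 + 0.25P_{Go}.
Solving the two reaction functions simultaneously: (1 − (0.25)(0.25))P_{Go} = 68.5 + 0.25·66.5, so 0.9375P_{Go} = 85.125 and P_{Go} = 90.8.
Then P_{Hop} = 66.5 + 0.25·90.8 = 89.2.
q_{Go} = 238 − 2·90.8 + 89.2 = 145.6.
Profit = (90.8 − 18)·145.6 = 10599.68.

10599.68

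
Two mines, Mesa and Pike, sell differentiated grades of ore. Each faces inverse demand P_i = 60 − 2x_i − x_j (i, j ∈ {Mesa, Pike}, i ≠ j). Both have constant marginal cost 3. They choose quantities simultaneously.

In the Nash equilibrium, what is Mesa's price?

Mine Mesa's profit: π = x_{Mesa}(60 − 2x_{Mesa} − x_{Pike}) − 3x_{Mesa}.
∂π/∂x_{Mesa} = 57 − 4x_{Mesa} − x_{Pike} = 0 ⇒ x_{Mesa} = 14.25 − 0.25x_{Pike}.
By symmetry x_{Pike} = x_{Mesa}; substituting into the reaction function, 1.25x_{Mesa} = 14.25 and x_{Mesa} = 11.4.
P_{Mesa} = 60 − 2·11.4 − 11.4 = 25.8.

25.8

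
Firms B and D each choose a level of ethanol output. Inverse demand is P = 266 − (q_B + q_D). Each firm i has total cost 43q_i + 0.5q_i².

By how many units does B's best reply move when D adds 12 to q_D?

Firm B's profit: π = q_B(266 − (q_B + q_D)) − 43q_B − 0.5q_B².
∂π/∂q_B = 223 − 3q_B − q_D = 0, so q_B = 223/3 − (1/3)q_D.
The reaction-function slope is −1/3, so a 12-unit rise in q_D moves q_B by −1/3 × 12 = −4. B's best response falls — the actions are strategic substitutes.

-4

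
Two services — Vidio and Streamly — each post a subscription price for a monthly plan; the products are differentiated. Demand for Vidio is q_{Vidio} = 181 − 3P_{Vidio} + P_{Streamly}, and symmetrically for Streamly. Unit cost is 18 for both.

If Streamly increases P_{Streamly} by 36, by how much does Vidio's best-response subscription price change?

6

Vidio's profit: π = (P_{Vidio} − 18)(181 − 3P_{Vidio} + P_{Streamly}).
∂π/∂P_{Vidio} = 235 − 6P_{Vidio} + P_{Streamly} = 0 ⇒ P_{Vidio} = 235/6 + (1/6)P_{Streamly}.
The reaction-function slope is 1/6, so a 36-unit rise in P_{Streamly} moves P_{Vidio} by 1/6 × 36 = 6. Vidio's best response rises — the actions are strategic complements.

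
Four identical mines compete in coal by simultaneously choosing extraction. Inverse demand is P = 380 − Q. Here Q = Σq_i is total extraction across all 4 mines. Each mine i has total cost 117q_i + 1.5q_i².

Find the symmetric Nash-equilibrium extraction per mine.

A representative mine's profit is π_i = q_i(380 − Q) − 117q_i − 1.5q_i², with Q = q_i + Σ_{j≠i} q_j.
First-order condition: 263 − 5q_i − Σ_{j≠i} q_j = 0.
With identical mines, set every q_j = q: then 263 − 5q − 3q = 0, i.e. q = 263/8 = 32.875.

32.875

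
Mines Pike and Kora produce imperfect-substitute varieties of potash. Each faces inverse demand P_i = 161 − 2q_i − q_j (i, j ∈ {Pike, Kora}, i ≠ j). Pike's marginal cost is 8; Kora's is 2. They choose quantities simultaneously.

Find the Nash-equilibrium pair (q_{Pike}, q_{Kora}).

Mine Pike's profit: π = q_{Pike}(161 − 2q_{Pike} − q_{Kora}) − 8q_{Pike}.
∂π/∂q_{Pike} = 153 − 4q_{Pike} − q_{Kora} = 0 ⇒ q_{Pike} = 38.25 − 0.25q_{Kora}.
Similarly q_{Kora} = 39.75 − 0.25q_{Pike}.
Solving the two reaction functions simultaneously: (1 − (−0.25)(−0.25))q_{Pike} = 38.25 − 0.25·39.75, so 0.9375q_{Pike} = 28.3125 and q_{Pike} = 30.2.
Then q_{Kora} = 39.75 − 0.25·30.2 = 32.2.

30.2, 32.2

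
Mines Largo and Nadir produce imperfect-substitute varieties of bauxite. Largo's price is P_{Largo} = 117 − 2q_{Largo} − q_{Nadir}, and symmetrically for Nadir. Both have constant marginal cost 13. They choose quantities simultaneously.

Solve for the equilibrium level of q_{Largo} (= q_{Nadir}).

20.8

Mine Largo's profit: π = q_{Largo}(117 − 2q_{Largo} − q_{Nadir}) − 13q_{Largo}.
∂π/∂q_{Largo} = 104 − 4q_{Largo} − q_{Nadir} = 0 ⇒ q_{Largo} = 26 − 0.25q_{Nadir}.
By symmetry q_{Nadir} = q_{Largo}; substituting into the reaction function, 1.25q_{Largo} = 26 and q_{Largo} = 20.8.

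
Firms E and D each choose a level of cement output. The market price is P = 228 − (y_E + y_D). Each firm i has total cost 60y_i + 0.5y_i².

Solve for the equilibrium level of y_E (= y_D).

42

Firm E's profit: π = y_E(228 − (y_E + y_D)) − 60y_E − 0.5y_E².
∂π/∂y_E = 168 − 3y_E − y_D = 0, so y_E = 56 − (1/3)y_D.
By symmetry y_D = y_E; substituting into the reaction function, (4/3)y_E = 56 and y_E = 42.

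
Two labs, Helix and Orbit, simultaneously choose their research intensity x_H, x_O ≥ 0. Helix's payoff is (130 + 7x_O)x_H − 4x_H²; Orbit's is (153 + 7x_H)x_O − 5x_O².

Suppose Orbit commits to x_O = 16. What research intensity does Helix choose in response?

30.25

Expanding Helix's payoff: 130x_H + 7x_Ox_H − 4x_H².
∂π/∂x_H = 130 + 7x_O − 8x_H = 0, so x_H = 16.25 + 0.875x_O.
At x_O = 16: x_H = 16.25 + 0.875·16 = 30.25.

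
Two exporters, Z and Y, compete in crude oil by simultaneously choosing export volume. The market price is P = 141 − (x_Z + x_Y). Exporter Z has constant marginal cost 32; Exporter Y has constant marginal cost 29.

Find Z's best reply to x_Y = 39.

35

Exporter Z's profit: π = x_Z(141 − (x_Z + x_Y)) − 32x_Z.
∂π/∂x_Z = 109 − 2x_Z − x_Y = 0, so x_Z = 54.5 − 0.5x_Y.
At x_Y = 39: x_Z = 54.5 − 0.5·39 = 35.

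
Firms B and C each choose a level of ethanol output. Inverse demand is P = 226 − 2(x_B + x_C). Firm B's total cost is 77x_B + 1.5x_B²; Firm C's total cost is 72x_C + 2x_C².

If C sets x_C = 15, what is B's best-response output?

17

Firm B's profit: π = x_B(226 − 2(x_B + x_C)) − 77x_B − 1.5x_B².
∂π/∂x_B = 149 − 7x_B − 2x_C = 0, so x_B = 149/7 − (2/7)x_C.
At x_C = 15: x_B = 149/7 − (2/7)·15 = 17.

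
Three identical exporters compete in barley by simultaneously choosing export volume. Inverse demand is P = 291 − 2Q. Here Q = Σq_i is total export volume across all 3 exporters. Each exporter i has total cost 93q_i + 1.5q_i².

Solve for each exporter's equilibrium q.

A representative exporter's profit is π_i = q_i(291 − 2Q) − 93q_i − 1.5q_i², with Q = q_i + Σ_{j≠i} q_j.
First-order condition: 198 − 7q_i − 2Σ_{j≠i} q_j = 0.
In a symmetric equilibrium every exporter chooses the same q, so Σ_{j≠i} q_j = 2q. The condition becomes 198 − 11q = 0, giving q = 198/11 = 18.

18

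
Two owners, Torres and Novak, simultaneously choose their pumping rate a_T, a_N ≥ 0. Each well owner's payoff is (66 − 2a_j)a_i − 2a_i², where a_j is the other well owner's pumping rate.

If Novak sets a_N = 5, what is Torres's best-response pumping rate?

Torres's payoff is (66 − 2a_N)a_T − 2a_T².
∂π/∂a_T = 66 − 2a_N − 4a_T = 0, so a_T = 16.5 − 0.5a_N.
At a_N = 5: a_T = 16.5 − 0.5·5 = 14.

14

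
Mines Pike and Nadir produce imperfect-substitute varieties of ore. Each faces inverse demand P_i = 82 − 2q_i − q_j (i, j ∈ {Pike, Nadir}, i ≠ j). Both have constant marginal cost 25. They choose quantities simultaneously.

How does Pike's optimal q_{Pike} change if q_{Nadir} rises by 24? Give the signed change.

Mine Pike's profit: π = q_{Pike}(82 − 2q_{Pike} − q_{Nadir}) − 25q_{Pike}.
∂π/∂q_{Pike} = 57 − 4q_{Pike} − q_{Nadir} = 0 ⇒ q_{Pike} = 14.25 − 0.25q_{Nadir}.
The reaction-function slope is −0.25, so a 24-unit rise in q_{Nadir} moves q_{Pike} by −0.25 × 24 = −6. Pike's best response falls — the actions are strategic substitutes.

-6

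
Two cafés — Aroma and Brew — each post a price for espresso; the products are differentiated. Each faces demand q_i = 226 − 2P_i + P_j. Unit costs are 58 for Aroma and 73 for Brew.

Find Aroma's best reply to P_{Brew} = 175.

Aroma's profit: π = (P_{Aroma} − 58)(226 − 2P_{Aroma} + P_{Brew}).
∂π/∂P_{Aroma} = 342 − 4P_{Aroma} + P_{Brew} = 0 ⇒ P_{Aroma} = 85.5 + 0.25P_{Brew}.
At P_{Brew} = 175: P_{Aroma} = 85.5 + 0.25·175 = 129.25.

129.25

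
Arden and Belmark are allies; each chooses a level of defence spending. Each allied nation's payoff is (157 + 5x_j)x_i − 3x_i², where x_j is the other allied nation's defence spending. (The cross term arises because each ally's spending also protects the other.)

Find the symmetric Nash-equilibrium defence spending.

157

Arden's payoff is (157 + 5x_B)x_A − 3x_A².
∂π/∂x_A = 157 + 5x_B − 6x_A = 0, so x_A = 157/6 + (5/6)x_B.
The game is symmetric, so in equilibrium x_B = x_A: the reaction function gives (1/6)x_A = 157/6, hence x_A = 157.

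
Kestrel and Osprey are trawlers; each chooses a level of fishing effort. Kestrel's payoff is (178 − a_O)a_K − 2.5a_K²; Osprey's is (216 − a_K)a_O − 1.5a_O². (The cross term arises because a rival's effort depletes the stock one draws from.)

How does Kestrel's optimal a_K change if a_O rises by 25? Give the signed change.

-5

Expanding Kestrel's payoff: 178a_K − a_Oa_K − 2.5a_K².
∂π/∂a_K = 178 − a_O − 5a_K = 0, so a_K = 35.6 − 0.2a_O.
The reaction-function slope is −0.2, so a 25-unit rise in a_O moves a_K by −0.2 × 25 = −5. Kestrel's best response falls — the actions are strategic substitutes.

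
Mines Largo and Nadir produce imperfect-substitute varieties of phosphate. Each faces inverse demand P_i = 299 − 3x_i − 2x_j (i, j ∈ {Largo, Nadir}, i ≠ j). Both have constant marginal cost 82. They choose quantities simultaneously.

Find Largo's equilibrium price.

163.375

Mine Largo's profit: π = x_{Largo}(299 − 3x_{Largo} − 2x_{Nadir}) − 82x_{Largo}.
∂π/∂x_{Largo} = 217 − 6x_{Largo} − 2x_{Nadir} = 0 ⇒ x_{Largo} = 217/6 − (1/3)x_{Nadir}.
The game is symmetric, so in equilibrium x_{Nadir} = x_{Largo}: the reaction function gives (4/3)x_{Largo} = 217/6, hence x_{Largo} = 27.125.
P_{Largo} = 299 − 3·27.125 − 2·27.125 = 163.375.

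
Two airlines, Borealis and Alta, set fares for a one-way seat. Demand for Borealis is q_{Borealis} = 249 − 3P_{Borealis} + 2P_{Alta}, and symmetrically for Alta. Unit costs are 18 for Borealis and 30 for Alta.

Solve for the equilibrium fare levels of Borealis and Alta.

Borealis's profit: π = (P_{Borealis} − 18)(249 − 3P_{Borealis} + 2P_{Alta}).
∂π/∂P_{Borealis} = 303 − 6P_{Borealis} + 2P_{Alta} = 0 ⇒ P_{Borealis} = 50.5 + (1/3)P_{Alta}.
Similarly P_{Alta} = 56.5 + (1/3)P_{Borealis}.
Substituting the second reaction function into the first: P_{Borealis} = 50.5 + (1/3)(56.5 + (1/3)P_{Borealis}), which gives (8/9)P_{Borealis} = 208/3 ⇒ P_{Borealis} = 78.
Then P_{Alta} = 56.5 + (1/3)·78 = 82.5.

78, 82.5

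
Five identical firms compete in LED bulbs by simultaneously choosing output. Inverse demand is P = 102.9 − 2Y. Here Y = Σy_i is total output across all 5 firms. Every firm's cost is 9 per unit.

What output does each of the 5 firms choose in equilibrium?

A representative firm's profit is π_i = y_i(102.9 − 2Y) − 9y_i, with Y = y_i + Σ_{j≠i} y_j.
First-order condition: 93.9 − 4y_i − 2Σ_{j≠i} y_j = 0.
Imposing symmetry (y_j = y for all j) turns Σ_{j≠i} y_j into 4y, so 93.9 = 12y and y = 7.825.

7.825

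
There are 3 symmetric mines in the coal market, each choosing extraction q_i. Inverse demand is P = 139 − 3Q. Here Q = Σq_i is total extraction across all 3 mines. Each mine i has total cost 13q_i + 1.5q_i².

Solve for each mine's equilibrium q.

8.4

A representative mine's profit is π_i = q_i(139 − 3Q) − 13q_i − 1.5q_i², with Q = q_i + Σ_{j≠i} q_j.
First-order condition: 126 − 9q_i − 3Σ_{j≠i} q_j = 0.
Imposing symmetry (q_j = q for all j) turns Σ_{j≠i} q_j into 2q, so 126 = 15q and q = 8.4.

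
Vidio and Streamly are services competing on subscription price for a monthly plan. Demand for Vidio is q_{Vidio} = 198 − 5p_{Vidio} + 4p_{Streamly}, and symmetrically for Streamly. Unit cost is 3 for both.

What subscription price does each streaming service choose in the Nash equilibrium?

Vidio's profit: π = (p_{Vidio} − 3)(198 − 5p_{Vidio} + 4p_{Streamly}).
∂π/∂p_{Vidio} = 213 − 10p_{Vidio} + 4p_{Streamly} = 0 ⇒ p_{Vidio} = 21.3 + 0.4p_{Streamly}.
By symmetry p_{Streamly} = p_{Vidio}; substituting into the reaction function, 0.6p_{Vidio} = 21.3 and p_{Vidio} = 35.5.

35.5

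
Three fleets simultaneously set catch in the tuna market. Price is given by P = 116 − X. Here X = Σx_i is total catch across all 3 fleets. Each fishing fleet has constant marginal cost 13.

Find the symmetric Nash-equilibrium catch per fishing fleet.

A representative fishing fleet's profit is π_i = x_i(116 − X) − 13x_i, with X = x_i + Σ_{j≠i} x_j.
First-order condition: 103 − 2x_i − Σ_{j≠i} x_j = 0.
In a symmetric equilibrium every fishing fleet chooses the same x, so Σ_{j≠i} x_j = 2x. The condition becomes 103 − 4x = 0, giving x = 103/4 = 25.75.

25.75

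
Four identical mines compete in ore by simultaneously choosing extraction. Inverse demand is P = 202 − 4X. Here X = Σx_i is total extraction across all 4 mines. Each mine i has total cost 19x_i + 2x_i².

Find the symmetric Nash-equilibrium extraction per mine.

7.625

A representative mine's profit is π_i = x_i(202 − 4X) − 19x_i − 2x_i², with X = x_i + Σ_{j≠i} x_j.
First-order condition: 183 − 12x_i − 4Σ_{j≠i} x_j = 0.
In a symmetric equilibrium every mine chooses the same x, so Σ_{j≠i} x_j = 3x. The condition becomes 183 − 24x = 0, giving x = 183/24 = 7.625.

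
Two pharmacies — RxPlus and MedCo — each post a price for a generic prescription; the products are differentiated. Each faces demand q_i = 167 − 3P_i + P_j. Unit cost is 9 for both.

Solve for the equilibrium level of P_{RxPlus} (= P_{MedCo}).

RxPlus's profit: π = (P_{RxPlus} − 9)(167 − 3P_{RxPlus} + P_{MedCo}).
∂π/∂P_{RxPlus} = 194 − 6P_{RxPlus} + P_{MedCo} = 0 ⇒ P_{RxPlus} = 97/3 + (1/6)P_{MedCo}.
Setting P_{RxPlus} = P_{MedCo} in the reaction function: P_{RxPlus} = 97/3 + (1/6)P_{RxPlus}, so P_{RxPlus} = (97/3) / (5/6) = 38.8.

38.8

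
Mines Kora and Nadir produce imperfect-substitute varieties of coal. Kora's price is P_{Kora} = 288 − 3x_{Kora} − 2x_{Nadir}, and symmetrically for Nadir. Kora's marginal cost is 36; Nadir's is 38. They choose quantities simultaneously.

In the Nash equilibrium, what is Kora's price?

Mine Kora's profit: π = x_{Kora}(288 − 3x_{Kora} − 2x_{Nadir}) − 36x_{Kora}.
∂π/∂x_{Kora} = 252 − 6x_{Kora} − 2x_{Nadir} = 0 ⇒ x_{Kora} = 42 − (1/3)x_{Nadir}.
Similarly x_{Nadir} = 125/3 − (1/3)x_{Kora}.
Plugging x_{Nadir} into Kora's best response: x_{Kora} = 42 − (1/3)(125/3 − (1/3)x_{Kora}) ⇒ (8/9)x_{Kora} = 253/9, so x_{Kora} = 31.625.
Then x_{Nadir} = 125/3 − (1/3)·31.625 = 31.125.
P_{Kora} = 288 − 3·31.625 − 2·31.125 = 130.875.

130.875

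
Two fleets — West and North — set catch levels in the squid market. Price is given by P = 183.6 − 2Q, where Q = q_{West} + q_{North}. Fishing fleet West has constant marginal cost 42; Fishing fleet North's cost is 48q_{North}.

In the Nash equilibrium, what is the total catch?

46.2

Fishing fleet West's profit: π = q_{West}(183.6 − 2(q_{West} + q_{North})) − 42q_{West}.
∂π/∂q_{West} = 141.6 − 4q_{West} − 2q_{North} = 0, so q_{West} = 35.4 − 0.5q_{North}.
By the same steps for North: q_{North} = 33.9 − 0.5q_{West}.
Solving the two reaction functions simultaneously: (1 − (−0.5)(−0.5))q_{West} = 35.4 − 0.5·33.9, so 0.75q_{West} = 18.45 and q_{West} = 24.6.
Then q_{North} = 33.9 − 0.5·24.6 = 21.6.
Total catch: 24.6 + 21.6 = 46.2.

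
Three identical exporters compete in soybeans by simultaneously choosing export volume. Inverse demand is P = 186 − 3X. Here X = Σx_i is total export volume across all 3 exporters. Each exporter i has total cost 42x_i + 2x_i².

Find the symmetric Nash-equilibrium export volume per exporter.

A representative exporter's profit is π_i = x_i(186 − 3X) − 42x_i − 2x_i², with X = x_i + Σ_{j≠i} x_j.
First-order condition: 144 − 10x_i − 3Σ_{j≠i} x_j = 0.
In a symmetric equilibrium every exporter chooses the same x, so Σ_{j≠i} x_j = 2x. The condition becomes 144 − 16x = 0, giving x = 144/16 = 9.

9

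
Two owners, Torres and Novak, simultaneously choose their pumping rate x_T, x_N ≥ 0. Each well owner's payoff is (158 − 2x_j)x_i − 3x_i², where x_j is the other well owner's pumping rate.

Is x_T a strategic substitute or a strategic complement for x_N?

Torres's payoff is (158 − 2x_N)x_T − 3x_T².
∂π/∂x_T = 158 − 2x_N − 6x_T = 0, so x_T = 79/3 − (1/3)x_N.
The best-response slope dx_T/dx_N = −1/3 < 0: the reaction function is downward-sloping, so the choices are strategic substitutes.

strategic substitutes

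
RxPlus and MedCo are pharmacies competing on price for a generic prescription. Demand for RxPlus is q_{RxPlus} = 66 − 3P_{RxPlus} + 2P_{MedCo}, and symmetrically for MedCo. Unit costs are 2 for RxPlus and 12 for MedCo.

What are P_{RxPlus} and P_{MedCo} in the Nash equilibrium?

RxPlus's profit: π = (P_{RxPlus} − 2)(66 − 3P_{RxPlus} + 2P_{MedCo}).
∂π/∂P_{RxPlus} = 72 − 6P_{RxPlus} + 2P_{MedCo} = 0 ⇒ P_{RxPlus} = 12 + (1/3)P_{MedCo}.
Similarly P_{MedCo} = 17 + (1/3)P_{RxPlus}.
Plugging P_{MedCo} into RxPlus's best response: P_{RxPlus} = 12 + (1/3)(17 + (1/3)P_{RxPlus}) ⇒ (8/9)P_{RxPlus} = 53/3, so P_{RxPlus} = 19.875.
Then P_{MedCo} = 17 + (1/3)·19.875 = 23.625.

19.875, 23.625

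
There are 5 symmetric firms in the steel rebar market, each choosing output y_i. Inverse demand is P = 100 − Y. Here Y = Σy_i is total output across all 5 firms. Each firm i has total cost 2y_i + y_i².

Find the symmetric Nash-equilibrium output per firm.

12.25

A representative firm's profit is π_i = y_i(100 − Y) − 2y_i − y_i², with Y = y_i + Σ_{j≠i} y_j.
First-order condition: 98 − 4y_i − Σ_{j≠i} y_j = 0.
With identical firms, set every y_j = y: then 98 − 4y − 4y = 0, i.e. y = 98/8 = 12.25.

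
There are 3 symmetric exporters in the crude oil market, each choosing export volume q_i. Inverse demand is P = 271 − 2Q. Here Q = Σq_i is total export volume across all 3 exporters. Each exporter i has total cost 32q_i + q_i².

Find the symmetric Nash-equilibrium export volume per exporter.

23.9

A representative exporter's profit is π_i = q_i(271 − 2Q) − 32q_i − q_i², with Q = q_i + Σ_{j≠i} q_j.
First-order condition: 239 − 6q_i − 2Σ_{j≠i} q_j = 0.
With identical exporters, set every q_j = q: then 239 − 6q − 4q = 0, i.e. q = 239/10 = 23.9.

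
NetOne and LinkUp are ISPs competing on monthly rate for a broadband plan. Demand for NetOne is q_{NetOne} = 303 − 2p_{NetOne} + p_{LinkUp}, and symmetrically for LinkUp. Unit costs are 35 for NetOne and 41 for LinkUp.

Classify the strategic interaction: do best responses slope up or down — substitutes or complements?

strategic complements

NetOne's profit: π = (p_{NetOne} − 35)(303 − 2p_{NetOne} + p_{LinkUp}).
∂π/∂p_{NetOne} = 373 − 4p_{NetOne} + p_{LinkUp} = 0 ⇒ p_{NetOne} = 93.25 + 0.25p_{LinkUp}.
The best-response slope dp_{NetOne}/dp_{LinkUp} = 0.25 > 0: the reaction function is upward-sloping, so the choices are strategic complements.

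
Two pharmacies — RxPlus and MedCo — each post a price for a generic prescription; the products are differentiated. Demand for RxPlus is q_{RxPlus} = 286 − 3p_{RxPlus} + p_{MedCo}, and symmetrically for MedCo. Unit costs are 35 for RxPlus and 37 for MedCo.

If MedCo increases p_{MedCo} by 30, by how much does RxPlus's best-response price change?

5

RxPlus's profit: π = (p_{RxPlus} − 35)(286 − 3p_{RxPlus} + p_{MedCo}).
∂π/∂p_{RxPlus} = 391 − 6p_{RxPlus} + p_{MedCo} = 0 ⇒ p_{RxPlus} = 391/6 + (1/6)p_{MedCo}.
The reaction-function slope is 1/6, so a 30-unit rise in p_{MedCo} moves p_{RxPlus} by 1/6 × 30 = 5. RxPlus's best response rises — the actions are strategic complements.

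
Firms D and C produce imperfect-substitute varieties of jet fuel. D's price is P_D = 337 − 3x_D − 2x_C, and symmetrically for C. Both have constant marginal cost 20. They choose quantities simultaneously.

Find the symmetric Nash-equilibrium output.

Firm D's profit: π = x_D(337 − 3x_D − 2x_C) − 20x_D.
∂π/∂x_D = 317 − 6x_D − 2x_C = 0 ⇒ x_D = 317/6 − (1/3)x_C.
The game is symmetric, so in equilibrium x_C = x_D: the reaction function gives (4/3)x_D = 317/6, hence x_D = 39.625.

39.625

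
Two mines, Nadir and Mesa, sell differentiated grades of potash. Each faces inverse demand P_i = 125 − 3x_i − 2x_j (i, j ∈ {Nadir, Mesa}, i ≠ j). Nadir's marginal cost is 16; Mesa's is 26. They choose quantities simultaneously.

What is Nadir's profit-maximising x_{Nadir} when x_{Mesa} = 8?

15.5

Mine Nadir's profit: π = x_{Nadir}(125 − 3x_{Nadir} − 2x_{Mesa}) − 16x_{Nadir}.
∂π/∂x_{Nadir} = 109 − 6x_{Nadir} − 2x_{Mesa} = 0 ⇒ x_{Nadir} = 109/6 − (1/3)x_{Mesa}.
At x_{Mesa} = 8: x_{Nadir} = 109/6 − (1/3)·8 = 15.5.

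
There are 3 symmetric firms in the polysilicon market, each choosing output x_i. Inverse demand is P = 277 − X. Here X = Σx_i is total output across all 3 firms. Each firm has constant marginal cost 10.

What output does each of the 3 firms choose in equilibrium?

66.75

A representative firm's profit is π_i = x_i(277 − X) − 10x_i, with X = x_i + Σ_{j≠i} x_j.
First-order condition: 267 − 2x_i − Σ_{j≠i} x_j = 0.
In a symmetric equilibrium every firm chooses the same x, so Σ_{j≠i} x_j = 2x. The condition becomes 267 − 4x = 0, giving x = 267/4 = 66.75.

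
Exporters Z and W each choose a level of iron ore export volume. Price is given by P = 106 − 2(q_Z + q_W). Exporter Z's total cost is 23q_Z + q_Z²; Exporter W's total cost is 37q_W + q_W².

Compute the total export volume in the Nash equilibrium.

19

Exporter Z's profit: π = q_Z(106 − 2(q_Z + q_W)) − 23q_Z − q_Z².
∂π/∂q_Z = 83 − 6q_Z − 2q_W = 0, so q_Z = 83/6 − (1/3)q_W.
By the same steps for W: q_W = 11.5 − (1/3)q_Z.
Substituting the second reaction function into the first: q_Z = 83/6 − (1/3)(11.5 − (1/3)q_Z), which gives (8/9)q_Z = 10 ⇒ q_Z = 11.25.
Then q_W = 11.5 − (1/3)·11.25 = 7.75.
Total export volume: 11.25 + 7.75 = 19.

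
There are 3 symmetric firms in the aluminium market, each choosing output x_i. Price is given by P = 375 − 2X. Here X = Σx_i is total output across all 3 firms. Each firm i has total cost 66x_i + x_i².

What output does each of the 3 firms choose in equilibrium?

30.9

A representative firm's profit is π_i = x_i(375 − 2X) − 66x_i − x_i², with X = x_i + Σ_{j≠i} x_j.
First-order condition: 309 − 6x_i − 2Σ_{j≠i} x_j = 0.
With identical firms, set every x_j = x: then 309 − 6x − 4x = 0, i.e. x = 309/10 = 30.9.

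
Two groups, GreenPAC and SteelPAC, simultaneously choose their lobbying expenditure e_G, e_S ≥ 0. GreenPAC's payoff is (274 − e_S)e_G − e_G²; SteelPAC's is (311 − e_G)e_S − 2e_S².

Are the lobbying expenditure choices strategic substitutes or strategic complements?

strategic substitutes

Expanding GreenPAC's payoff: 274e_G − e_Se_G − e_G².
∂π/∂e_G = 274 − e_S − 2e_G = 0, so e_G = 137 − 0.5e_S.
The best-response slope de_G/de_S = −0.5 < 0: the reaction function is downward-sloping, so the choices are strategic substitutes.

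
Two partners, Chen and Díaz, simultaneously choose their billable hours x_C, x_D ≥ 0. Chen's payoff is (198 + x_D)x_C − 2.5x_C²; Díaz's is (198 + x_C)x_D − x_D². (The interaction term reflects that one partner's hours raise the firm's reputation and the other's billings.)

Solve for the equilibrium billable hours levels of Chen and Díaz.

66, 132

Expanding Chen's payoff: 198x_C + x_Dx_C − 2.5x_C².
∂π/∂x_C = 198 + x_D − 5x_C = 0, so x_C = 39.6 + 0.2x_D.
Likewise for Díaz: x_D = 99 + 0.5x_C.
Solving the two reaction functions simultaneously: (1 − (0.2)(0.5))x_C = 39.6 + 0.2·99, so 0.9x_C = 59.4 and x_C = 66.
Then x_D = 99 + 0.5·66 = 132.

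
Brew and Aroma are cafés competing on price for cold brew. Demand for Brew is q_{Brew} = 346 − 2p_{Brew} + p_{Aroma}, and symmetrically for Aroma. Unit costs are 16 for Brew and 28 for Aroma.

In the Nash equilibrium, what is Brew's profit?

Brew's profit: π = (p_{Brew} − 16)(346 − 2p_{Brew} + p_{Aroma}).
∂π/∂p_{Brew} = 378 − 4p_{Brew} + p_{Aroma} = 0 ⇒ p_{Brew} = 94.5 + 0.25p_{Aroma}.
Similarly p_{Aroma} = 100.5 + 0.25p_{Brew}.
Substituting the second reaction function into the first: p_{Brew} = 94.5 + 0.25(100.5 + 0.25p_{Brew}), which gives 0.9375p_{Brew} = 119.625 ⇒ p_{Brew} = 127.6.
Then p_{Aroma} = 100.5 + 0.25·127.6 = 132.4.
q_{Brew} = 346 − 2·127.6 + 132.4 = 223.2.
Profit = (127.6 − 16)·223.2 = 24909.12.

24909.12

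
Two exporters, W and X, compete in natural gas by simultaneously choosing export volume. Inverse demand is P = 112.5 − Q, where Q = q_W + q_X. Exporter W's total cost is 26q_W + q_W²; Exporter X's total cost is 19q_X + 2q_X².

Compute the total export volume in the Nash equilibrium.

Exporter W's profit: π = q_W(112.5 − (q_W + q_X)) − 26q_W − q_W².
∂π/∂q_W = 86.5 − 4q_W − q_X = 0, so q_W = 21.625 − 0.25q_X.
For X: ∂π/∂q_X = 93.5 − 6q_X − q_W = 0 ⇒ q_X = 187/12 − (1/6)q_W.
Plugging q_X into W's best response: q_W = 21.625 − 0.25(187/12 − (1/6)q_W) ⇒ (23/24)q_W = 851/48, so q_W = 18.5.
Then q_X = 187/12 − (1/6)·18.5 = 12.5.
Total export volume: 18.5 + 12.5 = 31.

31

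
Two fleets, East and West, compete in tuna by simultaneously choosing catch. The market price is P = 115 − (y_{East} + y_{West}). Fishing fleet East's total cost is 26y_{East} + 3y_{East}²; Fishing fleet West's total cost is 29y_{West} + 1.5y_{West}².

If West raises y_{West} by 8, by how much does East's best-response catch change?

-1

Fishing fleet East's profit: π = y_{East}(115 − (y_{East} + y_{West})) − 26y_{East} − 3y_{East}².
∂π/∂y_{East} = 89 − 8y_{East} − y_{West} = 0, so y_{East} = 11.125 − 0.125y_{West}.
The reaction-function slope is −0.125, so an 8-unit rise in y_{West} moves y_{East} by −0.125 × 8 = −1. East's best response falls — the actions are strategic substitutes.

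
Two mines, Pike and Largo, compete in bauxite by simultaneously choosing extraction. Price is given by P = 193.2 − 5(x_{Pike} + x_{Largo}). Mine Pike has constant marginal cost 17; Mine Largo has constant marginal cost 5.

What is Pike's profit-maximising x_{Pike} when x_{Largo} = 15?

10.12

Mine Pike's profit: π = x_{Pike}(193.2 − 5(x_{Pike} + x_{Largo})) − 17x_{Pike}.
∂π/∂x_{Pike} = 176.2 − 10x_{Pike} − 5x_{Largo} = 0, so x_{Pike} = 17.62 − 0.5x_{Largo}.
At x_{Largo} = 15: x_{Pike} = 17.62 − 0.5·15 = 10.12.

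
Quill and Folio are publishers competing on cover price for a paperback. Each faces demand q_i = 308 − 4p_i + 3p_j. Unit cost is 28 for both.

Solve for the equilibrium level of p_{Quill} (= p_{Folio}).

Quill's profit: π = (p_{Quill} − 28)(308 − 4p_{Quill} + 3p_{Folio}).
∂π/∂p_{Quill} = 420 − 8p_{Quill} + 3p_{Folio} = 0 ⇒ p_{Quill} = 52.5 + 0.375p_{Folio}.
Setting p_{Quill} = p_{Folio} in the reaction function: p_{Quill} = 52.5 + 0.375p_{Quill}, so p_{Quill} = 52.5 / 0.625 = 84.

84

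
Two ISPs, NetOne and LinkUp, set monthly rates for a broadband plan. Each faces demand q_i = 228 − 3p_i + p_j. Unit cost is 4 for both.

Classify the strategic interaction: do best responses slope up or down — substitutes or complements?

strategic complements

NetOne's profit: π = (p_{NetOne} − 4)(228 − 3p_{NetOne} + p_{LinkUp}).
∂π/∂p_{NetOne} = 240 − 6p_{NetOne} + p_{LinkUp} = 0 ⇒ p_{NetOne} = 40 + (1/6)p_{LinkUp}.
The best-response slope dp_{NetOne}/dp_{LinkUp} = 1/6 > 0: the reaction function is upward-sloping, so the choices are strategic complements.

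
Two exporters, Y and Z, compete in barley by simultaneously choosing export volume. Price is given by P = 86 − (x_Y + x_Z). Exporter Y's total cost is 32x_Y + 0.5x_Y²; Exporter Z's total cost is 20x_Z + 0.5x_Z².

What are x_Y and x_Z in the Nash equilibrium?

Exporter Y's profit: π = x_Y(86 − (x_Y + x_Z)) − 32x_Y − 0.5x_Y².
∂π/∂x_Y = 54 − 3x_Y − x_Z = 0, so x_Y = 18 − (1/3)x_Z.
By the same steps for Z: x_Z = 22 − (1/3)x_Y.
Solving the two reaction functions simultaneously: (1 − (−1/3)(−1/3))x_Y = 18 − (1/3)·22, so (8/9)x_Y = 32/3 and x_Y = 12.
Then x_Z = 22 − (1/3)·12 = 18.

12, 18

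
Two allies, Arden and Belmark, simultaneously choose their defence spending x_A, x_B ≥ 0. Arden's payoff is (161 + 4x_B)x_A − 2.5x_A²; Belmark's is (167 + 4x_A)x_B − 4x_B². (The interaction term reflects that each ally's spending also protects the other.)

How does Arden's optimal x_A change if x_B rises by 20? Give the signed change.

16

Expanding Arden's payoff: 161x_A + 4x_Bx_A − 2.5x_A².
∂π/∂x_A = 161 + 4x_B − 5x_A = 0, so x_A = 32.2 + 0.8x_B.
The reaction-function slope is 0.8, so a 20-unit rise in x_B moves x_A by 0.8 × 20 = 16. Arden's best response rises — the actions are strategic complements.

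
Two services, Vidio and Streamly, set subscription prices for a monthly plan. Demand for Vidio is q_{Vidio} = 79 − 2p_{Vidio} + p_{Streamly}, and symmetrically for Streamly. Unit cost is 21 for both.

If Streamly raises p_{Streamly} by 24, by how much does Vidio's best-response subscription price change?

Vidio's profit: π = (p_{Vidio} − 21)(79 − 2p_{Vidio} + p_{Streamly}).
∂π/∂p_{Vidio} = 121 − 4p_{Vidio} + p_{Streamly} = 0 ⇒ p_{Vidio} = 30.25 + 0.25p_{Streamly}.
The reaction-function slope is 0.25, so a 24-unit rise in p_{Streamly} moves p_{Vidio} by 0.25 × 24 = 6. Vidio's best response rises — the actions are strategic complements.

6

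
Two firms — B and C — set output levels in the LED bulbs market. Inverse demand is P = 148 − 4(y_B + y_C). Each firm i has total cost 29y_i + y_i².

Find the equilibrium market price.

80

Firm B's profit: π = y_B(148 − 4(y_B + y_C)) − 29y_B − y_B².
∂π/∂y_B = 119 − 10y_B − 4y_C = 0, so y_B = 11.9 − 0.4y_C.
By symmetry y_C = y_B; substituting into the reaction function, 1.4y_B = 11.9 and y_B = 8.5.
Equilibrium price: P = 148 − 4·17 = 80.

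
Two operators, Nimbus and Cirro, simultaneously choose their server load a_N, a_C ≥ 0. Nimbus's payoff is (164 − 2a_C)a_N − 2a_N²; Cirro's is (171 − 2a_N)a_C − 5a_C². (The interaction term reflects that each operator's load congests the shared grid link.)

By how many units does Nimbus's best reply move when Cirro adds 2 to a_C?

Expanding Nimbus's payoff: 164a_N − 2a_Ca_N − 2a_N².
∂π/∂a_N = 164 − 2a_C − 4a_N = 0, so a_N = 41 − 0.5a_C.
The reaction-function slope is −0.5, so a 2-unit rise in a_C moves a_N by −0.5 × 2 = −1. Nimbus's best response falls — the actions are strategic substitutes.

-1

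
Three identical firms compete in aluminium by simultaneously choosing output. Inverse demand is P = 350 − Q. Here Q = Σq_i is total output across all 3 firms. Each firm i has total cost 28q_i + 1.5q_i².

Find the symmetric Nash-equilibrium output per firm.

46

A representative firm's profit is π_i = q_i(350 − Q) − 28q_i − 1.5q_i², with Q = q_i + Σ_{j≠i} q_j.
First-order condition: 322 − 5q_i − Σ_{j≠i} q_j = 0.
With identical firms, set every q_j = q: then 322 − 5q − 2q = 0, i.e. q = 322/7 = 46.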